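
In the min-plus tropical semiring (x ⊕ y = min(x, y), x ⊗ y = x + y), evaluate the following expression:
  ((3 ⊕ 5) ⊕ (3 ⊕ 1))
((3 ⊕ 5) ⊕ (3 ⊕ 1)) = 1

Expand innermost to outermost. Recall ⊕ takes the minimum of its arguments and ⊗ takes their sum. Working out the expression ((3 ⊕ 5) ⊕ (3 ⊕ 1)) gives 1.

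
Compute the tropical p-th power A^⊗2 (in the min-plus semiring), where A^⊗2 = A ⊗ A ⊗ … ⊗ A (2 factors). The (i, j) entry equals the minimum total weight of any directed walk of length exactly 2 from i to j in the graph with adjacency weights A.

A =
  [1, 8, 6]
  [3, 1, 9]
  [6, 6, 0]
A^⊗2 =
  [2, 9, 6]
  [4, 2, 9]
  [6, 6, 0]

Each entry (A^⊗2)_ij equals the minimum over all length-2 walks i = v_0 → v_1 → … → v_2 = j of Σ_t A[v_t][v_{t+1}]. For example, for (i, j) = (0, 2) we minimise over 3 possible intermediate vertex sequences; the minimum is 6, attained along the walk 0 → 2 → 2.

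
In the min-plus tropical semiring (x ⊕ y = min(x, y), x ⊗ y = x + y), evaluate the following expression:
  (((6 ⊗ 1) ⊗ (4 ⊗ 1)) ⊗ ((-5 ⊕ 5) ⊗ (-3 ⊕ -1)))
(((6 ⊗ 1) ⊗ (4 ⊗ 1)) ⊗ ((-5 ⊕ 5) ⊗ (-3 ⊕ -1))) = 4

Expand innermost to outermost. Recall ⊕ takes the minimum of its arguments and ⊗ takes their sum. Working out the expression (((6 ⊗ 1) ⊗ (4 ⊗ 1)) ⊗ ((-5 ⊕ 5) ⊗ (-3 ⊕ -1))) gives 4.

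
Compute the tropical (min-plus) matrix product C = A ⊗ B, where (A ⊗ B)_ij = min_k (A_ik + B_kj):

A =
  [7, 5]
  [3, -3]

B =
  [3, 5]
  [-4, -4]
A ⊗ B =
  [1, 1]
  [-7, -7]

Apply the min-plus product entry-by-entry:
  C[0][0] = min over k of (A[0][0] + B[0][0] = 7 + 3 = 10, A[0][1] + B[1][0] = 5 + -4 = 1) = 1 (attained at k = 1)
  C[0][1] = min over k of (A[0][0] + B[0][1] = 7 + 5 = 12, A[0][1] + B[1][1] = 5 + -4 = 1) = 1 (attained at k = 1)
  C[1][0] = min over k of (A[1][0] + B[0][0] = 3 + 3 = 6, A[1][1] + B[1][0] = -3 + -4 = -7) = -7 (attained at k = 1)
  C[1][1] = min over k of (A[1][0] + B[0][1] = 3 + 5 = 8, A[1][1] + B[1][1] = -3 + -4 = -7) = -7 (attained at k = 1)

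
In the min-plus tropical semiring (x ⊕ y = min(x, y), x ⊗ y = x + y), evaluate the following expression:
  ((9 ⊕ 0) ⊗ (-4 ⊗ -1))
((9 ⊕ 0) ⊗ (-4 ⊗ -1)) = -5

Expand innermost to outermost. Recall ⊕ takes the minimum of its arguments and ⊗ takes their sum. Working out the expression ((9 ⊕ 0) ⊗ (-4 ⊗ -1)) gives -5.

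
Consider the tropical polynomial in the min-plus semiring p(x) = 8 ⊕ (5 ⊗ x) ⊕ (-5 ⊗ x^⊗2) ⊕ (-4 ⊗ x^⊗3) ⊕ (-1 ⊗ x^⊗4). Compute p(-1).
p(-1) = -7

A tropical monomial a ⊗ x^⊗i evaluates to a + i · x. Evaluating each term at x = -1:
  Term 0 contributes 8 + 0 · -1 = 8
  Term 1 contributes 5 + 1 · -1 = 4
  Term 2 contributes -5 + 2 · -1 = -7
  Term 3 contributes -4 + 3 · -1 = -7
  Term 4 contributes -1 + 4 · -1 = -5
p(-1) = ⊕ of these = min[8, 4, -7, -7, -5] = -7.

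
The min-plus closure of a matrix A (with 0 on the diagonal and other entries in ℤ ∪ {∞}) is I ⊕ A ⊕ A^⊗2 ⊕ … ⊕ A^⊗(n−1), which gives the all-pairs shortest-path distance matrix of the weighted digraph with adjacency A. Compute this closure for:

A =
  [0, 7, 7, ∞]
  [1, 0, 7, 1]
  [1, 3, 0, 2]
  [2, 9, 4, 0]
Closure =
  [0, 7, 7, 8]
  [1, 0, 5, 1]
  [1, 3, 0, 2]
  [2, 7, 4, 0]

This is the Floyd-Warshall all-pairs shortest-path computation. For each intermediate vertex k = 0, 1, …, 3, update dist[i][j] ← min(dist[i][j], dist[i][k] + dist[k][j]). The final matrix gives, for each (i, j), the minimum total weight of any directed path from i to j (possibly empty when i = j).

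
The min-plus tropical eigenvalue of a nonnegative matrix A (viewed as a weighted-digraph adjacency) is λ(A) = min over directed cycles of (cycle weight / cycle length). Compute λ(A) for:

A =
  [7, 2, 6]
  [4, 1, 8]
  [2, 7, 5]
λ(A) = 1

Enumerate directed cycles and compute their means (weight / length). Sample:
  cycle 0 → 0: weight = 7, length = 1, mean = 7/1 ≈ 7.000
  cycle 1 → 1: weight = 1, length = 1, mean = 1/1 ≈ 1.000
  cycle 2 → 2: weight = 5, length = 1, mean = 5/1 ≈ 5.000
  cycle 0 → 1 → 0: weight = 6, length = 2, mean = 6/2 ≈ 3.000
  cycle 0 → 2 → 0: weight = 8, length = 2, mean = 8/2 ≈ 4.000
  cycle 1 → 0 → 1: weight = 6, length = 2, mean = 6/2 ≈ 3.000
Minimum mean = 1.000, attained e.g. along the cycle 1 → 1 with weight 1 and length 1. So λ(A) = 1/1 = 1.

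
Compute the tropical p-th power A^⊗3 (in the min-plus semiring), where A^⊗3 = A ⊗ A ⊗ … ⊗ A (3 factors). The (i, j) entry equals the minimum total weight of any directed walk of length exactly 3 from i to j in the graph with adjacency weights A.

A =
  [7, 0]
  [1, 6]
A^⊗3 =
  [7, 1]
  [2, 7]

Each entry (A^⊗3)_ij equals the minimum over all length-3 walks i = v_0 → v_1 → … → v_3 = j of Σ_t A[v_t][v_{t+1}]. For example, for (i, j) = (0, 1) we minimise over 4 possible intermediate vertex sequences; the minimum is 1, attained along the walk 0 → 1 → 0 → 1.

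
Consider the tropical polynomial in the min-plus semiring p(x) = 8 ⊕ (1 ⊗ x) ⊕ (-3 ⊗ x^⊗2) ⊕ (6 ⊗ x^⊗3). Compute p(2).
p(2) = 1

A tropical monomial a ⊗ x^⊗i evaluates to a + i · x. Evaluating each term at x = 2:
  Term 0 contributes 8 + 0 · 2 = 8
  Term 1 contributes 1 + 1 · 2 = 3
  Term 2 contributes -3 + 2 · 2 = 1
  Term 3 contributes 6 + 3 · 2 = 12
p(2) = ⊕ of these = min[8, 3, 1, 12] = 1.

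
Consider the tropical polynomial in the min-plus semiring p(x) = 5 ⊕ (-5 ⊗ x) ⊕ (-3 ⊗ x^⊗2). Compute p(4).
p(4) = -1

A tropical monomial a ⊗ x^⊗i evaluates to a + i · x. Evaluating each term at x = 4:
  Term 0 contributes 5 + 0 · 4 = 5
  Term 1 contributes -5 + 1 · 4 = -1
  Term 2 contributes -3 + 2 · 4 = 5
p(4) = ⊕ of these = min[5, -1, 5] = -1.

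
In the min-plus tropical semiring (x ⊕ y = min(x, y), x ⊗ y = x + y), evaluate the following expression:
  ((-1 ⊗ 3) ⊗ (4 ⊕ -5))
((-1 ⊗ 3) ⊗ (4 ⊕ -5)) = -3

Expand innermost to outermost. Recall ⊕ takes the minimum of its arguments and ⊗ takes their sum. Working out the expression ((-1 ⊗ 3) ⊗ (4 ⊕ -5)) gives -3.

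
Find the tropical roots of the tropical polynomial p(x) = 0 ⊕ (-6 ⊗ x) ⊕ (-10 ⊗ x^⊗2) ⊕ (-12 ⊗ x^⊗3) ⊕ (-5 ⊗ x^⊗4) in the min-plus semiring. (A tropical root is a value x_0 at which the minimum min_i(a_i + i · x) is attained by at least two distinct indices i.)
Roots: {-7, 2, 4, 6}

Each tropical root is a break point of the lower envelope of the lines y = a_i + i · x (there are 5 lines, with slopes 0, 1, ..., 4). Only the lines that attain the minimum somewhere contribute to roots; other lines are dominated. Here the surviving (envelope) indices are i = 4, i = 3, i = 2, i = 1, i = 0.
Intersections between consecutive envelope lines give the roots: for adjacent envelope indices i < j the intersection is x = (a_i − a_j) / (j − i). Reading off the sorted break points: {-7, 2, 4, 6}.
Verification: at each break x_0, at least two indices attain the minimum of min_i(a_i + i · x_0).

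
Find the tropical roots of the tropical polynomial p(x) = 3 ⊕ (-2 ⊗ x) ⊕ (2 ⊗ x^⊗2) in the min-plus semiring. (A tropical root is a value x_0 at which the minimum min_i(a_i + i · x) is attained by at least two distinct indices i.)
Roots: {-4, 5}

Each tropical root is a break point of the lower envelope of the lines y = a_i + i · x (there are 3 lines, with slopes 0, 1, ..., 2). Only the lines that attain the minimum somewhere contribute to roots; other lines are dominated. Here the surviving (envelope) indices are i = 2, i = 1, i = 0.
Intersections between consecutive envelope lines give the roots: for adjacent envelope indices i < j the intersection is x = (a_i − a_j) / (j − i). Reading off the sorted break points: {-4, 5}.
Verification: at each break x_0, at least two indices attain the minimum of min_i(a_i + i · x_0).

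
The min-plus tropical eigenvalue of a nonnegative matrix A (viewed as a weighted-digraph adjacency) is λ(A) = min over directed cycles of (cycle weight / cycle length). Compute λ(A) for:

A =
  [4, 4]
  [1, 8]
λ(A) = 5/2

Enumerate directed cycles and compute their means (weight / length). Sample:
  cycle 0 → 0: weight = 4, length = 1, mean = 4/1 ≈ 4.000
  cycle 1 → 1: weight = 8, length = 1, mean = 8/1 ≈ 8.000
  cycle 0 → 1 → 0: weight = 5, length = 2, mean = 5/2 ≈ 2.500
  cycle 1 → 0 → 1: weight = 5, length = 2, mean = 5/2 ≈ 2.500
Minimum mean = 2.500, attained e.g. along the cycle 0 → 1 → 0 with weight 5 and length 2. So λ(A) = 5/2 = 5/2.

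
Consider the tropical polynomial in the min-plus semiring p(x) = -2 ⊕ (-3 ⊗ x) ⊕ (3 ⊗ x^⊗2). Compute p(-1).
p(-1) = -4

A tropical monomial a ⊗ x^⊗i evaluates to a + i · x. Evaluating each term at x = -1:
  Term 0 contributes -2 + 0 · -1 = -2
  Term 1 contributes -3 + 1 · -1 = -4
  Term 2 contributes 3 + 2 · -1 = 1
p(-1) = ⊕ of these = min[-2, -4, 1] = -4.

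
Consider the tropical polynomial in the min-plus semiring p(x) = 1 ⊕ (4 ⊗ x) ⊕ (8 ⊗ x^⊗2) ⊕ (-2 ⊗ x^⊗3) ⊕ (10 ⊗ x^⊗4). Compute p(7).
p(7) = 1

A tropical monomial a ⊗ x^⊗i evaluates to a + i · x. Evaluating each term at x = 7:
  Term 0 contributes 1 + 0 · 7 = 1
  Term 1 contributes 4 + 1 · 7 = 11
  Term 2 contributes 8 + 2 · 7 = 22
  Term 3 contributes -2 + 3 · 7 = 19
  Term 4 contributes 10 + 4 · 7 = 38
p(7) = ⊕ of these = min[1, 11, 22, 19, 38] = 1.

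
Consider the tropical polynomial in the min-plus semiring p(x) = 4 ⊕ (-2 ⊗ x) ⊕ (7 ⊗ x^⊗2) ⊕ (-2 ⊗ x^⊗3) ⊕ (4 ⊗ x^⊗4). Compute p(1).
p(1) = -1

A tropical monomial a ⊗ x^⊗i evaluates to a + i · x. Evaluating each term at x = 1:
  Term 0 contributes 4 + 0 · 1 = 4
  Term 1 contributes -2 + 1 · 1 = -1
  Term 2 contributes 7 + 2 · 1 = 9
  Term 3 contributes -2 + 3 · 1 = 1
  Term 4 contributes 4 + 4 · 1 = 8
p(1) = ⊕ of these = min[4, -1, 9, 1, 8] = -1.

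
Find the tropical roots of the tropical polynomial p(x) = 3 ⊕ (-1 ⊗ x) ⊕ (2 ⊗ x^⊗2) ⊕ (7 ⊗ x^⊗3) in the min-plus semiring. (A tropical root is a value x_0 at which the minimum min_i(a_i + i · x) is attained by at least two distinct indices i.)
Roots: {-5, -3, 4}

Each tropical root is a break point of the lower envelope of the lines y = a_i + i · x (there are 4 lines, with slopes 0, 1, ..., 3). Only the lines that attain the minimum somewhere contribute to roots; other lines are dominated. Here the surviving (envelope) indices are i = 3, i = 2, i = 1, i = 0.
Intersections between consecutive envelope lines give the roots: for adjacent envelope indices i < j the intersection is x = (a_i − a_j) / (j − i). Reading off the sorted break points: {-5, -3, 4}.
Verification: at each break x_0, at least two indices attain the minimum of min_i(a_i + i · x_0).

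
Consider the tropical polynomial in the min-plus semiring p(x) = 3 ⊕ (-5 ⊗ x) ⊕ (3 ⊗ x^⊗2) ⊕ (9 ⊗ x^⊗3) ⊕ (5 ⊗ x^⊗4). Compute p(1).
p(1) = -4

A tropical monomial a ⊗ x^⊗i evaluates to a + i · x. Evaluating each term at x = 1:
  Term 0 contributes 3 + 0 · 1 = 3
  Term 1 contributes -5 + 1 · 1 = -4
  Term 2 contributes 3 + 2 · 1 = 5
  Term 3 contributes 9 + 3 · 1 = 12
  Term 4 contributes 5 + 4 · 1 = 9
p(1) = ⊕ of these = min[3, -4, 5, 12, 9] = -4.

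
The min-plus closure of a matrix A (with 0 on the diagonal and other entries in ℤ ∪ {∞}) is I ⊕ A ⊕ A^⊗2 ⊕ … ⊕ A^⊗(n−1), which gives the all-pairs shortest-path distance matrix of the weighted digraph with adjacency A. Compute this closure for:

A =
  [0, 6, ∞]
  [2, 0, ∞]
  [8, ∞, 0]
Closure =
  [0, 6, ∞]
  [2, 0, ∞]
  [8, 14, 0]

This is the Floyd-Warshall all-pairs shortest-path computation. For each intermediate vertex k = 0, 1, …, 2, update dist[i][j] ← min(dist[i][j], dist[i][k] + dist[k][j]). The final matrix gives, for each (i, j), the minimum total weight of any directed path from i to j (possibly empty when i = j).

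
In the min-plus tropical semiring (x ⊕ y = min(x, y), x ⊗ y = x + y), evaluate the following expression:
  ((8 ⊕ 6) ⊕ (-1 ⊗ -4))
((8 ⊕ 6) ⊕ (-1 ⊗ -4)) = -5

Expand innermost to outermost. Recall ⊕ takes the minimum of its arguments and ⊗ takes their sum. Working out the expression ((8 ⊕ 6) ⊕ (-1 ⊗ -4)) gives -5.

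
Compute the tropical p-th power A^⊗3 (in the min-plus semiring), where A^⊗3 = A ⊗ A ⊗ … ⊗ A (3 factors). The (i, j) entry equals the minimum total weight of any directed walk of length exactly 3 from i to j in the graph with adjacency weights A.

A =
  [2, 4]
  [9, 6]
A^⊗3 =
  [6, 8]
  [13, 15]

Each entry (A^⊗3)_ij equals the minimum over all length-3 walks i = v_0 → v_1 → … → v_3 = j of Σ_t A[v_t][v_{t+1}]. For example, for (i, j) = (0, 1) we minimise over 4 possible intermediate vertex sequences; the minimum is 8, attained along the walk 0 → 0 → 0 → 1.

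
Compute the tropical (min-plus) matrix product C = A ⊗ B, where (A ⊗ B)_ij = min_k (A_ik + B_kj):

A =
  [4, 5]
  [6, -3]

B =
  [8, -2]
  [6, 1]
A ⊗ B =
  [11, 2]
  [3, -2]

Apply the min-plus product entry-by-entry:
  C[0][0] = min over k of (A[0][0] + B[0][0] = 4 + 8 = 12, A[0][1] + B[1][0] = 5 + 6 = 11) = 11 (attained at k = 1)
  C[0][1] = min over k of (A[0][0] + B[0][1] = 4 + -2 = 2, A[0][1] + B[1][1] = 5 + 1 = 6) = 2 (attained at k = 0)
  C[1][0] = min over k of (A[1][0] + B[0][0] = 6 + 8 = 14, A[1][1] + B[1][0] = -3 + 6 = 3) = 3 (attained at k = 1)
  C[1][1] = min over k of (A[1][0] + B[0][1] = 6 + -2 = 4, A[1][1] + B[1][1] = -3 + 1 = -2) = -2 (attained at k = 1)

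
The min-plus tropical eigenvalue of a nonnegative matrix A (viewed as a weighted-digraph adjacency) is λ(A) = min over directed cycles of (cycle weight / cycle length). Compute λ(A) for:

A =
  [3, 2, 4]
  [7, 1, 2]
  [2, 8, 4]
λ(A) = 1

Enumerate directed cycles and compute their means (weight / length). Sample:
  cycle 0 → 0: weight = 3, length = 1, mean = 3/1 ≈ 3.000
  cycle 1 → 1: weight = 1, length = 1, mean = 1/1 ≈ 1.000
  cycle 2 → 2: weight = 4, length = 1, mean = 4/1 ≈ 4.000
  cycle 0 → 1 → 0: weight = 9, length = 2, mean = 9/2 ≈ 4.500
  cycle 0 → 2 → 0: weight = 6, length = 2, mean = 6/2 ≈ 3.000
  cycle 1 → 0 → 1: weight = 9, length = 2, mean = 9/2 ≈ 4.500
Minimum mean = 1.000, attained e.g. along the cycle 1 → 1 with weight 1 and length 1. So λ(A) = 1/1 = 1.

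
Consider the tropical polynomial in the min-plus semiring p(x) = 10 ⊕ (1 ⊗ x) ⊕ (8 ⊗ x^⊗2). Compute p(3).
p(3) = 4

A tropical monomial a ⊗ x^⊗i evaluates to a + i · x. Evaluating each term at x = 3:
  Term 0 contributes 10 + 0 · 3 = 10
  Term 1 contributes 1 + 1 · 3 = 4
  Term 2 contributes 8 + 2 · 3 = 14
p(3) = ⊕ of these = min[10, 4, 14] = 4.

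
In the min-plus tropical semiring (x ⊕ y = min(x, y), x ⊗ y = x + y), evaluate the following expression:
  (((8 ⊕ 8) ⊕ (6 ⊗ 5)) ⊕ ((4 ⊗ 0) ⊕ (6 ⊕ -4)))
(((8 ⊕ 8) ⊕ (6 ⊗ 5)) ⊕ ((4 ⊗ 0) ⊕ (6 ⊕ -4))) = -4

Expand innermost to outermost. Recall ⊕ takes the minimum of its arguments and ⊗ takes their sum. Working out the expression (((8 ⊕ 8) ⊕ (6 ⊗ 5)) ⊕ ((4 ⊗ 0) ⊕ (6 ⊕ -4))) gives -4.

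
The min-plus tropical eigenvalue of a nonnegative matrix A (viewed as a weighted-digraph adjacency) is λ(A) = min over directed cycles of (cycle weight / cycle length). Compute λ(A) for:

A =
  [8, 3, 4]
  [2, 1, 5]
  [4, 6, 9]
λ(A) = 1

Enumerate directed cycles and compute their means (weight / length). Sample:
  cycle 0 → 0: weight = 8, length = 1, mean = 8/1 ≈ 8.000
  cycle 1 → 1: weight = 1, length = 1, mean = 1/1 ≈ 1.000
  cycle 2 → 2: weight = 9, length = 1, mean = 9/1 ≈ 9.000
  cycle 0 → 1 → 0: weight = 5, length = 2, mean = 5/2 ≈ 2.500
  cycle 0 → 2 → 0: weight = 8, length = 2, mean = 8/2 ≈ 4.000
  cycle 1 → 0 → 1: weight = 5, length = 2, mean = 5/2 ≈ 2.500
Minimum mean = 1.000, attained e.g. along the cycle 1 → 1 with weight 1 and length 1. So λ(A) = 1/1 = 1.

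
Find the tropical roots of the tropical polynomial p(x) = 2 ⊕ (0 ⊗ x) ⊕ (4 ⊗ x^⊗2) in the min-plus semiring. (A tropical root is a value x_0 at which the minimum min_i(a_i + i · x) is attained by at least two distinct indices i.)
Roots: {-4, 2}

Each tropical root is a break point of the lower envelope of the lines y = a_i + i · x (there are 3 lines, with slopes 0, 1, ..., 2). Only the lines that attain the minimum somewhere contribute to roots; other lines are dominated. Here the surviving (envelope) indices are i = 2, i = 1, i = 0.
Intersections between consecutive envelope lines give the roots: for adjacent envelope indices i < j the intersection is x = (a_i − a_j) / (j − i). Reading off the sorted break points: {-4, 2}.
Verification: at each break x_0, at least two indices attain the minimum of min_i(a_i + i · x_0).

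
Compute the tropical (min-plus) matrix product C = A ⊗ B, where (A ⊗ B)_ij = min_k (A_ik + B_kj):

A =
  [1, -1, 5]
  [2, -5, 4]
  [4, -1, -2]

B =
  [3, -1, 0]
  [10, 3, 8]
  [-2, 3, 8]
A ⊗ B =
  [3, 0, 1]
  [2, -2, 2]
  [-4, 1, 4]

Apply the min-plus product entry-by-entry:
  C[0][0] = min over k of (A[0][0] + B[0][0] = 1 + 3 = 4, A[0][1] + B[1][0] = -1 + 10 = 9, A[0][2] + B[2][0] = 5 + -2 = 3) = 3 (attained at k = 2)
  C[0][1] = min over k of (A[0][0] + B[0][1] = 1 + -1 = 0, A[0][1] + B[1][1] = -1 + 3 = 2, A[0][2] + B[2][1] = 5 + 3 = 8) = 0 (attained at k = 0)
  C[0][2] = min over k of (A[0][0] + B[0][2] = 1 + 0 = 1, A[0][1] + B[1][2] = -1 + 8 = 7, A[0][2] + B[2][2] = 5 + 8 = 13) = 1 (attained at k = 0)
  C[1][0] = min over k of (A[1][0] + B[0][0] = 2 + 3 = 5, A[1][1] + B[1][0] = -5 + 10 = 5, A[1][2] + B[2][0] = 4 + -2 = 2) = 2 (attained at k = 2)
  C[1][1] = min over k of (A[1][0] + B[0][1] = 2 + -1 = 1, A[1][1] + B[1][1] = -5 + 3 = -2, A[1][2] + B[2][1] = 4 + 3 = 7) = -2 (attained at k = 1)
  C[1][2] = min over k of (A[1][0] + B[0][2] = 2 + 0 = 2, A[1][1] + B[1][2] = -5 + 8 = 3, A[1][2] + B[2][2] = 4 + 8 = 12) = 2 (attained at k = 0)
  C[2][0] = min over k of (A[2][0] + B[0][0] = 4 + 3 = 7, A[2][1] + B[1][0] = -1 + 10 = 9, A[2][2] + B[2][0] = -2 + -2 = -4) = -4 (attained at k = 2)
  C[2][1] = min over k of (A[2][0] + B[0][1] = 4 + -1 = 3, A[2][1] + B[1][1] = -1 + 3 = 2, A[2][2] + B[2][1] = -2 + 3 = 1) = 1 (attained at k = 2)
  C[2][2] = min over k of (A[2][0] + B[0][2] = 4 + 0 = 4, A[2][1] + B[1][2] = -1 + 8 = 7, A[2][2] + B[2][2] = -2 + 8 = 6) = 4 (attained at k = 0)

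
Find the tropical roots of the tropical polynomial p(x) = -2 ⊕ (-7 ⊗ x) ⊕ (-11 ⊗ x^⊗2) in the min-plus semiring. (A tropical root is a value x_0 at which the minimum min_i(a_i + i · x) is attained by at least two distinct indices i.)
Roots: {4, 5}

Each tropical root is a break point of the lower envelope of the lines y = a_i + i · x (there are 3 lines, with slopes 0, 1, ..., 2). Only the lines that attain the minimum somewhere contribute to roots; other lines are dominated. Here the surviving (envelope) indices are i = 2, i = 1, i = 0.
Intersections between consecutive envelope lines give the roots: for adjacent envelope indices i < j the intersection is x = (a_i − a_j) / (j − i). Reading off the sorted break points: {4, 5}.
Verification: at each break x_0, at least two indices attain the minimum of min_i(a_i + i · x_0).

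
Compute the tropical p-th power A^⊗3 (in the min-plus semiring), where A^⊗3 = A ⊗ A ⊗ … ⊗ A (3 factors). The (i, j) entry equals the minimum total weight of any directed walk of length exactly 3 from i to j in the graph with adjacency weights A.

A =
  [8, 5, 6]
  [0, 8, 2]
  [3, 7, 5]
A^⊗3 =
  [10, 10, 11]
  [5, 10, 7]
  [8, 12, 10]

Each entry (A^⊗3)_ij equals the minimum over all length-3 walks i = v_0 → v_1 → … → v_3 = j of Σ_t A[v_t][v_{t+1}]. For example, for (i, j) = (0, 2) we minimise over 9 possible intermediate vertex sequences; the minimum is 11, attained along the walk 0 → 1 → 0 → 2.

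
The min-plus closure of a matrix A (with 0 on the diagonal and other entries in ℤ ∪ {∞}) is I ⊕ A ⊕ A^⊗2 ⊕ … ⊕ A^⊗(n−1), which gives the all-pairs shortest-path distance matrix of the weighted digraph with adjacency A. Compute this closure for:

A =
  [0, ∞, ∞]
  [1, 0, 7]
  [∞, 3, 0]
Closure =
  [0, ∞, ∞]
  [1, 0, 7]
  [4, 3, 0]

This is the Floyd-Warshall all-pairs shortest-path computation. For each intermediate vertex k = 0, 1, …, 2, update dist[i][j] ← min(dist[i][j], dist[i][k] + dist[k][j]). The final matrix gives, for each (i, j), the minimum total weight of any directed path from i to j (possibly empty when i = j).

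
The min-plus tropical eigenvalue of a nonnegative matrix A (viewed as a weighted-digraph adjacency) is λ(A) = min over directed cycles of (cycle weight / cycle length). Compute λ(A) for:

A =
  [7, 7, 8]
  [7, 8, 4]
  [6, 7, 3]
λ(A) = 3

Enumerate directed cycles and compute their means (weight / length). Sample:
  cycle 0 → 0: weight = 7, length = 1, mean = 7/1 ≈ 7.000
  cycle 1 → 1: weight = 8, length = 1, mean = 8/1 ≈ 8.000
  cycle 2 → 2: weight = 3, length = 1, mean = 3/1 ≈ 3.000
  cycle 0 → 1 → 0: weight = 14, length = 2, mean = 14/2 ≈ 7.000
  cycle 0 → 2 → 0: weight = 14, length = 2, mean = 14/2 ≈ 7.000
  cycle 1 → 0 → 1: weight = 14, length = 2, mean = 14/2 ≈ 7.000
Minimum mean = 3.000, attained e.g. along the cycle 2 → 2 with weight 3 and length 1. So λ(A) = 3/1 = 3.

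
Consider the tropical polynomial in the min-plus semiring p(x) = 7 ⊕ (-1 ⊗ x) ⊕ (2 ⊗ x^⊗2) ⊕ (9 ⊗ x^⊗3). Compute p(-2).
p(-2) = -3

A tropical monomial a ⊗ x^⊗i evaluates to a + i · x. Evaluating each term at x = -2:
  Term 0 contributes 7 + 0 · -2 = 7
  Term 1 contributes -1 + 1 · -2 = -3
  Term 2 contributes 2 + 2 · -2 = -2
  Term 3 contributes 9 + 3 · -2 = 3
p(-2) = ⊕ of these = min[7, -3, -2, 3] = -3.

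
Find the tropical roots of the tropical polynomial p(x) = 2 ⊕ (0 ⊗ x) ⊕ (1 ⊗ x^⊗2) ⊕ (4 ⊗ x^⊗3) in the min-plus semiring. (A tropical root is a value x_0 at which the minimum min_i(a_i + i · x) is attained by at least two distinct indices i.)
Roots: {-3, -1, 2}

Each tropical root is a break point of the lower envelope of the lines y = a_i + i · x (there are 4 lines, with slopes 0, 1, ..., 3). Only the lines that attain the minimum somewhere contribute to roots; other lines are dominated. Here the surviving (envelope) indices are i = 3, i = 2, i = 1, i = 0.
Intersections between consecutive envelope lines give the roots: for adjacent envelope indices i < j the intersection is x = (a_i − a_j) / (j − i). Reading off the sorted break points: {-3, -1, 2}.
Verification: at each break x_0, at least two indices attain the minimum of min_i(a_i + i · x_0).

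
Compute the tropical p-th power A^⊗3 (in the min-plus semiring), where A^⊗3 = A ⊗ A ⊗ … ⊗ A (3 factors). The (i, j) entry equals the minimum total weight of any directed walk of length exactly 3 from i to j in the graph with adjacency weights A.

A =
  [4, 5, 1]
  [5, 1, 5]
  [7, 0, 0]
A^⊗3 =
  [6, 1, 1]
  [7, 3, 5]
  [5, 0, 0]

Each entry (A^⊗3)_ij equals the minimum over all length-3 walks i = v_0 → v_1 → … → v_3 = j of Σ_t A[v_t][v_{t+1}]. For example, for (i, j) = (0, 2) we minimise over 9 possible intermediate vertex sequences; the minimum is 1, attained along the walk 0 → 2 → 2 → 2.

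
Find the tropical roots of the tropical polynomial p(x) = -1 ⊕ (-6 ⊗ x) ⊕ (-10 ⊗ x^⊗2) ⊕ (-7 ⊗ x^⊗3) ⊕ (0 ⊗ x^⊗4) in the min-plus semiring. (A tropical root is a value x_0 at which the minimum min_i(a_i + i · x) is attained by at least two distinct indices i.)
Roots: {-7, -3, 4, 5}

Each tropical root is a break point of the lower envelope of the lines y = a_i + i · x (there are 5 lines, with slopes 0, 1, ..., 4). Only the lines that attain the minimum somewhere contribute to roots; other lines are dominated. Here the surviving (envelope) indices are i = 4, i = 3, i = 2, i = 1, i = 0.
Intersections between consecutive envelope lines give the roots: for adjacent envelope indices i < j the intersection is x = (a_i − a_j) / (j − i). Reading off the sorted break points: {-7, -3, 4, 5}.
Verification: at each break x_0, at least two indices attain the minimum of min_i(a_i + i · x_0).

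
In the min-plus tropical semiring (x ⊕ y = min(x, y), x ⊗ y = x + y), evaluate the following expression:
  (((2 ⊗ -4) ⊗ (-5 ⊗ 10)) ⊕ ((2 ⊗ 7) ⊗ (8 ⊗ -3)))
(((2 ⊗ -4) ⊗ (-5 ⊗ 10)) ⊕ ((2 ⊗ 7) ⊗ (8 ⊗ -3))) = 3

Expand innermost to outermost. Recall ⊕ takes the minimum of its arguments and ⊗ takes their sum. Working out the expression (((2 ⊗ -4) ⊗ (-5 ⊗ 10)) ⊕ ((2 ⊗ 7) ⊗ (8 ⊗ -3))) gives 3.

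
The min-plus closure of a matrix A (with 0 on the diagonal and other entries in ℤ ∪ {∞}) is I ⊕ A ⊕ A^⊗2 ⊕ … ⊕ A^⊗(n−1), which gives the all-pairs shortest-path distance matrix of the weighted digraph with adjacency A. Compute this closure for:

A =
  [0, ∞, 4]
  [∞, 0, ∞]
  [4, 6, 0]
Closure =
  [0, 10, 4]
  [∞, 0, ∞]
  [4, 6, 0]

This is the Floyd-Warshall all-pairs shortest-path computation. For each intermediate vertex k = 0, 1, …, 2, update dist[i][j] ← min(dist[i][j], dist[i][k] + dist[k][j]). The final matrix gives, for each (i, j), the minimum total weight of any directed path from i to j (possibly empty when i = j).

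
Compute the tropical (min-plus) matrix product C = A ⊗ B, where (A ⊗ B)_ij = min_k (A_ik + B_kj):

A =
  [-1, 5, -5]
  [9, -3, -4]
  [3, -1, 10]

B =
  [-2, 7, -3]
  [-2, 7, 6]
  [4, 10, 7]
A ⊗ B =
  [-3, 5, -4]
  [-5, 4, 3]
  [-3, 6, 0]

Apply the min-plus product entry-by-entry:
  C[0][0] = min over k of (A[0][0] + B[0][0] = -1 + -2 = -3, A[0][1] + B[1][0] = 5 + -2 = 3, A[0][2] + B[2][0] = -5 + 4 = -1) = -3 (attained at k = 0)
  C[0][1] = min over k of (A[0][0] + B[0][1] = -1 + 7 = 6, A[0][1] + B[1][1] = 5 + 7 = 12, A[0][2] + B[2][1] = -5 + 10 = 5) = 5 (attained at k = 2)
  C[0][2] = min over k of (A[0][0] + B[0][2] = -1 + -3 = -4, A[0][1] + B[1][2] = 5 + 6 = 11, A[0][2] + B[2][2] = -5 + 7 = 2) = -4 (attained at k = 0)
  C[1][0] = min over k of (A[1][0] + B[0][0] = 9 + -2 = 7, A[1][1] + B[1][0] = -3 + -2 = -5, A[1][2] + B[2][0] = -4 + 4 = 0) = -5 (attained at k = 1)
  C[1][1] = min over k of (A[1][0] + B[0][1] = 9 + 7 = 16, A[1][1] + B[1][1] = -3 + 7 = 4, A[1][2] + B[2][1] = -4 + 10 = 6) = 4 (attained at k = 1)
  C[1][2] = min over k of (A[1][0] + B[0][2] = 9 + -3 = 6, A[1][1] + B[1][2] = -3 + 6 = 3, A[1][2] + B[2][2] = -4 + 7 = 3) = 3 (attained at k = 1)
  C[2][0] = min over k of (A[2][0] + B[0][0] = 3 + -2 = 1, A[2][1] + B[1][0] = -1 + -2 = -3, A[2][2] + B[2][0] = 10 + 4 = 14) = -3 (attained at k = 1)
  C[2][1] = min over k of (A[2][0] + B[0][1] = 3 + 7 = 10, A[2][1] + B[1][1] = -1 + 7 = 6, A[2][2] + B[2][1] = 10 + 10 = 20) = 6 (attained at k = 1)
  C[2][2] = min over k of (A[2][0] + B[0][2] = 3 + -3 = 0, A[2][1] + B[1][2] = -1 + 6 = 5, A[2][2] + B[2][2] = 10 + 7 = 17) = 0 (attained at k = 0)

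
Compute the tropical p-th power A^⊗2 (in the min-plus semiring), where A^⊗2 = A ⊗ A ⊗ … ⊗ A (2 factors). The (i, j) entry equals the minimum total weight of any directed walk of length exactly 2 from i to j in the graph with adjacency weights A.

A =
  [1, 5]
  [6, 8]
A^⊗2 =
  [2, 6]
  [7, 11]

Each entry (A^⊗2)_ij equals the minimum over all length-2 walks i = v_0 → v_1 → … → v_2 = j of Σ_t A[v_t][v_{t+1}]. For example, for (i, j) = (0, 1) we minimise over 2 possible intermediate vertex sequences; the minimum is 6, attained along the walk 0 → 0 → 1.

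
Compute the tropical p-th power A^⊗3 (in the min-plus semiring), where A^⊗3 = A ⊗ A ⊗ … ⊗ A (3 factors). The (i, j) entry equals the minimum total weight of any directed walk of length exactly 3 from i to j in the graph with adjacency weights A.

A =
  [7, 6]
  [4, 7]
A^⊗3 =
  [17, 16]
  [14, 17]

Each entry (A^⊗3)_ij equals the minimum over all length-3 walks i = v_0 → v_1 → … → v_3 = j of Σ_t A[v_t][v_{t+1}]. For example, for (i, j) = (0, 1) we minimise over 4 possible intermediate vertex sequences; the minimum is 16, attained along the walk 0 → 1 → 0 → 1.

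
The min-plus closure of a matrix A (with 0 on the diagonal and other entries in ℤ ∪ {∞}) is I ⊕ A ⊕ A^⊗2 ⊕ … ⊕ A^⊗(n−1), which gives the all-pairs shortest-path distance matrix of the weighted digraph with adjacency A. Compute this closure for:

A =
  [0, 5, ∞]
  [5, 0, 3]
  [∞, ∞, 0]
Closure =
  [0, 5, 8]
  [5, 0, 3]
  [∞, ∞, 0]

This is the Floyd-Warshall all-pairs shortest-path computation. For each intermediate vertex k = 0, 1, …, 2, update dist[i][j] ← min(dist[i][j], dist[i][k] + dist[k][j]). The final matrix gives, for each (i, j), the minimum total weight of any directed path from i to j (possibly empty when i = j).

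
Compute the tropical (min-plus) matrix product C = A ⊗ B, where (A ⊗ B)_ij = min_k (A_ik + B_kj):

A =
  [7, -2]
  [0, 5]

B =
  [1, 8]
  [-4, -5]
A ⊗ B =
  [-6, -7]
  [1, 0]

Apply the min-plus product entry-by-entry:
  C[0][0] = min over k of (A[0][0] + B[0][0] = 7 + 1 = 8, A[0][1] + B[1][0] = -2 + -4 = -6) = -6 (attained at k = 1)
  C[0][1] = min over k of (A[0][0] + B[0][1] = 7 + 8 = 15, A[0][1] + B[1][1] = -2 + -5 = -7) = -7 (attained at k = 1)
  C[1][0] = min over k of (A[1][0] + B[0][0] = 0 + 1 = 1, A[1][1] + B[1][0] = 5 + -4 = 1) = 1 (attained at k = 0)
  C[1][1] = min over k of (A[1][0] + B[0][1] = 0 + 8 = 8, A[1][1] + B[1][1] = 5 + -5 = 0) = 0 (attained at k = 1)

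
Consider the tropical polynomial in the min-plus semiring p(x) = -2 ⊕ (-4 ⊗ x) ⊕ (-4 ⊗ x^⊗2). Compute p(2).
p(2) = -2

A tropical monomial a ⊗ x^⊗i evaluates to a + i · x. Evaluating each term at x = 2:
  Term 0 contributes -2 + 0 · 2 = -2
  Term 1 contributes -4 + 1 · 2 = -2
  Term 2 contributes -4 + 2 · 2 = 0
p(2) = ⊕ of these = min[-2, -2, 0] = -2.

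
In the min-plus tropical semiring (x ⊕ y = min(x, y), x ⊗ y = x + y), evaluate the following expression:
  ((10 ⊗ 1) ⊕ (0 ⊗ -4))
((10 ⊗ 1) ⊕ (0 ⊗ -4)) = -4

Expand innermost to outermost. Recall ⊕ takes the minimum of its arguments and ⊗ takes their sum. Working out the expression ((10 ⊗ 1) ⊕ (0 ⊗ -4)) gives -4.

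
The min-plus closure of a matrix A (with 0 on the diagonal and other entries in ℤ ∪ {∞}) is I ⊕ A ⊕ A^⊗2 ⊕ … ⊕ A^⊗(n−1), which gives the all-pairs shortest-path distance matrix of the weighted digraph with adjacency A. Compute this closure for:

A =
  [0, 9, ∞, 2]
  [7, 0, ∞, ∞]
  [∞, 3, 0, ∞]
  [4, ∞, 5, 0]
Closure =
  [0, 9, 7, 2]
  [7, 0, 14, 9]
  [10, 3, 0, 12]
  [4, 8, 5, 0]

This is the Floyd-Warshall all-pairs shortest-path computation. For each intermediate vertex k = 0, 1, …, 3, update dist[i][j] ← min(dist[i][j], dist[i][k] + dist[k][j]). The final matrix gives, for each (i, j), the minimum total weight of any directed path from i to j (possibly empty when i = j).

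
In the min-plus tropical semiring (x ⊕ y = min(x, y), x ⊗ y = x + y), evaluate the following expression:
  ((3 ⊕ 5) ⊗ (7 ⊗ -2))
((3 ⊕ 5) ⊗ (7 ⊗ -2)) = 8

Expand innermost to outermost. Recall ⊕ takes the minimum of its arguments and ⊗ takes their sum. Working out the expression ((3 ⊕ 5) ⊗ (7 ⊗ -2)) gives 8.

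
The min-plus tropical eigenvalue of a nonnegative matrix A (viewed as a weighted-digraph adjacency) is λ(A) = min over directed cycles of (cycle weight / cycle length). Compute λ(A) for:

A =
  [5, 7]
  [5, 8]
λ(A) = 5

Enumerate directed cycles and compute their means (weight / length). Sample:
  cycle 0 → 0: weight = 5, length = 1, mean = 5/1 ≈ 5.000
  cycle 1 → 1: weight = 8, length = 1, mean = 8/1 ≈ 8.000
  cycle 0 → 1 → 0: weight = 12, length = 2, mean = 12/2 ≈ 6.000
  cycle 1 → 0 → 1: weight = 12, length = 2, mean = 12/2 ≈ 6.000
Minimum mean = 5.000, attained e.g. along the cycle 0 → 0 with weight 5 and length 1. So λ(A) = 5/1 = 5.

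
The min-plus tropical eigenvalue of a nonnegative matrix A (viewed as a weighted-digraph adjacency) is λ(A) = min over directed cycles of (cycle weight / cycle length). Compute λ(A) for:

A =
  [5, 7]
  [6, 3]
λ(A) = 3

Enumerate directed cycles and compute their means (weight / length). Sample:
  cycle 0 → 0: weight = 5, length = 1, mean = 5/1 ≈ 5.000
  cycle 1 → 1: weight = 3, length = 1, mean = 3/1 ≈ 3.000
  cycle 0 → 1 → 0: weight = 13, length = 2, mean = 13/2 ≈ 6.500
  cycle 1 → 0 → 1: weight = 13, length = 2, mean = 13/2 ≈ 6.500
Minimum mean = 3.000, attained e.g. along the cycle 1 → 1 with weight 3 and length 1. So λ(A) = 3/1 = 3.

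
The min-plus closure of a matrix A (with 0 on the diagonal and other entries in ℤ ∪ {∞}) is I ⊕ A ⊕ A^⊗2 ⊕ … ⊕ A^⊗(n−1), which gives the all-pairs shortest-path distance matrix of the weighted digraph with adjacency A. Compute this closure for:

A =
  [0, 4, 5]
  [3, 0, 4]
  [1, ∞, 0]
Closure =
  [0, 4, 5]
  [3, 0, 4]
  [1, 5, 0]

This is the Floyd-Warshall all-pairs shortest-path computation. For each intermediate vertex k = 0, 1, …, 2, update dist[i][j] ← min(dist[i][j], dist[i][k] + dist[k][j]). The final matrix gives, for each (i, j), the minimum total weight of any directed path from i to j (possibly empty when i = j).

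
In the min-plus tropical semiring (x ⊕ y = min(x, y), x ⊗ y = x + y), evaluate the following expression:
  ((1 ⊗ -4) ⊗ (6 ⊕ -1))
((1 ⊗ -4) ⊗ (6 ⊕ -1)) = -4

Expand innermost to outermost. Recall ⊕ takes the minimum of its arguments and ⊗ takes their sum. Working out the expression ((1 ⊗ -4) ⊗ (6 ⊕ -1)) gives -4.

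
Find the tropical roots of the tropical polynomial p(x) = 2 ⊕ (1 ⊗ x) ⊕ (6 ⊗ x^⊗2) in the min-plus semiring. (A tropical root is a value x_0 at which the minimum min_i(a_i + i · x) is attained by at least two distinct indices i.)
Roots: {-5, 1}

Each tropical root is a break point of the lower envelope of the lines y = a_i + i · x (there are 3 lines, with slopes 0, 1, ..., 2). Only the lines that attain the minimum somewhere contribute to roots; other lines are dominated. Here the surviving (envelope) indices are i = 2, i = 1, i = 0.
Intersections between consecutive envelope lines give the roots: for adjacent envelope indices i < j the intersection is x = (a_i − a_j) / (j − i). Reading off the sorted break points: {-5, 1}.
Verification: at each break x_0, at least two indices attain the minimum of min_i(a_i + i · x_0).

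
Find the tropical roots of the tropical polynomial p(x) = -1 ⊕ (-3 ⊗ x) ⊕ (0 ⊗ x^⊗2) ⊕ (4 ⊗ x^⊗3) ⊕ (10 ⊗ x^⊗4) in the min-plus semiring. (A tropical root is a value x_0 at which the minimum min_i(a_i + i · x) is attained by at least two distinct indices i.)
Roots: {-6, -4, -3, 2}

Each tropical root is a break point of the lower envelope of the lines y = a_i + i · x (there are 5 lines, with slopes 0, 1, ..., 4). Only the lines that attain the minimum somewhere contribute to roots; other lines are dominated. Here the surviving (envelope) indices are i = 4, i = 3, i = 2, i = 1, i = 0.
Intersections between consecutive envelope lines give the roots: for adjacent envelope indices i < j the intersection is x = (a_i − a_j) / (j − i). Reading off the sorted break points: {-6, -4, -3, 2}.
Verification: at each break x_0, at least two indices attain the minimum of min_i(a_i + i · x_0).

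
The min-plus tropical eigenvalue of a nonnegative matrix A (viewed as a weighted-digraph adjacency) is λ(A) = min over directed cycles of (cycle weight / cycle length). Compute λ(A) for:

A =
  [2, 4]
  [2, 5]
λ(A) = 2

Enumerate directed cycles and compute their means (weight / length). Sample:
  cycle 0 → 0: weight = 2, length = 1, mean = 2/1 ≈ 2.000
  cycle 1 → 1: weight = 5, length = 1, mean = 5/1 ≈ 5.000
  cycle 0 → 1 → 0: weight = 6, length = 2, mean = 6/2 ≈ 3.000
  cycle 1 → 0 → 1: weight = 6, length = 2, mean = 6/2 ≈ 3.000
Minimum mean = 2.000, attained e.g. along the cycle 0 → 0 with weight 2 and length 1. So λ(A) = 2/1 = 2.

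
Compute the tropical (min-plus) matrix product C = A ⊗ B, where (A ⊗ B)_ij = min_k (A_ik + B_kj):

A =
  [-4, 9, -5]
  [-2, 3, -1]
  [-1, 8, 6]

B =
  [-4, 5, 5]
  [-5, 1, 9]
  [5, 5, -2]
A ⊗ B =
  [-8, 0, -7]
  [-6, 3, -3]
  [-5, 4, 4]

Apply the min-plus product entry-by-entry:
  C[0][0] = min over k of (A[0][0] + B[0][0] = -4 + -4 = -8, A[0][1] + B[1][0] = 9 + -5 = 4, A[0][2] + B[2][0] = -5 + 5 = 0) = -8 (attained at k = 0)
  C[0][1] = min over k of (A[0][0] + B[0][1] = -4 + 5 = 1, A[0][1] + B[1][1] = 9 + 1 = 10, A[0][2] + B[2][1] = -5 + 5 = 0) = 0 (attained at k = 2)
  C[0][2] = min over k of (A[0][0] + B[0][2] = -4 + 5 = 1, A[0][1] + B[1][2] = 9 + 9 = 18, A[0][2] + B[2][2] = -5 + -2 = -7) = -7 (attained at k = 2)
  C[1][0] = min over k of (A[1][0] + B[0][0] = -2 + -4 = -6, A[1][1] + B[1][0] = 3 + -5 = -2, A[1][2] + B[2][0] = -1 + 5 = 4) = -6 (attained at k = 0)
  C[1][1] = min over k of (A[1][0] + B[0][1] = -2 + 5 = 3, A[1][1] + B[1][1] = 3 + 1 = 4, A[1][2] + B[2][1] = -1 + 5 = 4) = 3 (attained at k = 0)
  C[1][2] = min over k of (A[1][0] + B[0][2] = -2 + 5 = 3, A[1][1] + B[1][2] = 3 + 9 = 12, A[1][2] + B[2][2] = -1 + -2 = -3) = -3 (attained at k = 2)
  C[2][0] = min over k of (A[2][0] + B[0][0] = -1 + -4 = -5, A[2][1] + B[1][0] = 8 + -5 = 3, A[2][2] + B[2][0] = 6 + 5 = 11) = -5 (attained at k = 0)
  C[2][1] = min over k of (A[2][0] + B[0][1] = -1 + 5 = 4, A[2][1] + B[1][1] = 8 + 1 = 9, A[2][2] + B[2][1] = 6 + 5 = 11) = 4 (attained at k = 0)
  C[2][2] = min over k of (A[2][0] + B[0][2] = -1 + 5 = 4, A[2][1] + B[1][2] = 8 + 9 = 17, A[2][2] + B[2][2] = 6 + -2 = 4) = 4 (attained at k = 0)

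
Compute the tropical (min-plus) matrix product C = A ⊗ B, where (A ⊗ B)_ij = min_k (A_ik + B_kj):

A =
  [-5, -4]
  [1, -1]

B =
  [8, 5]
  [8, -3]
A ⊗ B =
  [3, -7]
  [7, -4]

Apply the min-plus product entry-by-entry:
  C[0][0] = min over k of (A[0][0] + B[0][0] = -5 + 8 = 3, A[0][1] + B[1][0] = -4 + 8 = 4) = 3 (attained at k = 0)
  C[0][1] = min over k of (A[0][0] + B[0][1] = -5 + 5 = 0, A[0][1] + B[1][1] = -4 + -3 = -7) = -7 (attained at k = 1)
  C[1][0] = min over k of (A[1][0] + B[0][0] = 1 + 8 = 9, A[1][1] + B[1][0] = -1 + 8 = 7) = 7 (attained at k = 1)
  C[1][1] = min over k of (A[1][0] + B[0][1] = 1 + 5 = 6, A[1][1] + B[1][1] = -1 + -3 = -4) = -4 (attained at k = 1)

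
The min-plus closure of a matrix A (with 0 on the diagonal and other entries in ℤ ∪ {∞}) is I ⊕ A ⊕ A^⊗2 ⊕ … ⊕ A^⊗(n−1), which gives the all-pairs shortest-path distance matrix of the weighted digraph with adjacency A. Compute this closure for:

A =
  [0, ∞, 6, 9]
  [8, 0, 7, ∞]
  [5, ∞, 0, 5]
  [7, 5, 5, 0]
Closure =
  [0, 14, 6, 9]
  [8, 0, 7, 12]
  [5, 10, 0, 5]
  [7, 5, 5, 0]

This is the Floyd-Warshall all-pairs shortest-path computation. For each intermediate vertex k = 0, 1, …, 3, update dist[i][j] ← min(dist[i][j], dist[i][k] + dist[k][j]). The final matrix gives, for each (i, j), the minimum total weight of any directed path from i to j (possibly empty when i = j).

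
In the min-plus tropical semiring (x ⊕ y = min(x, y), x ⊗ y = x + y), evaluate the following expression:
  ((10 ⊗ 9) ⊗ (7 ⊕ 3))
((10 ⊗ 9) ⊗ (7 ⊕ 3)) = 22

Expand innermost to outermost. Recall ⊕ takes the minimum of its arguments and ⊗ takes their sum. Working out the expression ((10 ⊗ 9) ⊗ (7 ⊕ 3)) gives 22.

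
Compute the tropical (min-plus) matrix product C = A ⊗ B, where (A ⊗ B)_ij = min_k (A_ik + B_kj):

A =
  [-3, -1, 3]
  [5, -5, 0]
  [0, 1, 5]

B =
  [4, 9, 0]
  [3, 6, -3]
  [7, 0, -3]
A ⊗ B =
  [1, 3, -4]
  [-2, 0, -8]
  [4, 5, -2]

Apply the min-plus product entry-by-entry:
  C[0][0] = min over k of (A[0][0] + B[0][0] = -3 + 4 = 1, A[0][1] + B[1][0] = -1 + 3 = 2, A[0][2] + B[2][0] = 3 + 7 = 10) = 1 (attained at k = 0)
  C[0][1] = min over k of (A[0][0] + B[0][1] = -3 + 9 = 6, A[0][1] + B[1][1] = -1 + 6 = 5, A[0][2] + B[2][1] = 3 + 0 = 3) = 3 (attained at k = 2)
  C[0][2] = min over k of (A[0][0] + B[0][2] = -3 + 0 = -3, A[0][1] + B[1][2] = -1 + -3 = -4, A[0][2] + B[2][2] = 3 + -3 = 0) = -4 (attained at k = 1)
  C[1][0] = min over k of (A[1][0] + B[0][0] = 5 + 4 = 9, A[1][1] + B[1][0] = -5 + 3 = -2, A[1][2] + B[2][0] = 0 + 7 = 7) = -2 (attained at k = 1)
  C[1][1] = min over k of (A[1][0] + B[0][1] = 5 + 9 = 14, A[1][1] + B[1][1] = -5 + 6 = 1, A[1][2] + B[2][1] = 0 + 0 = 0) = 0 (attained at k = 2)
  C[1][2] = min over k of (A[1][0] + B[0][2] = 5 + 0 = 5, A[1][1] + B[1][2] = -5 + -3 = -8, A[1][2] + B[2][2] = 0 + -3 = -3) = -8 (attained at k = 1)
  C[2][0] = min over k of (A[2][0] + B[0][0] = 0 + 4 = 4, A[2][1] + B[1][0] = 1 + 3 = 4, A[2][2] + B[2][0] = 5 + 7 = 12) = 4 (attained at k = 0)
  C[2][1] = min over k of (A[2][0] + B[0][1] = 0 + 9 = 9, A[2][1] + B[1][1] = 1 + 6 = 7, A[2][2] + B[2][1] = 5 + 0 = 5) = 5 (attained at k = 2)
  C[2][2] = min over k of (A[2][0] + B[0][2] = 0 + 0 = 0, A[2][1] + B[1][2] = 1 + -3 = -2, A[2][2] + B[2][2] = 5 + -3 = 2) = -2 (attained at k = 1)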